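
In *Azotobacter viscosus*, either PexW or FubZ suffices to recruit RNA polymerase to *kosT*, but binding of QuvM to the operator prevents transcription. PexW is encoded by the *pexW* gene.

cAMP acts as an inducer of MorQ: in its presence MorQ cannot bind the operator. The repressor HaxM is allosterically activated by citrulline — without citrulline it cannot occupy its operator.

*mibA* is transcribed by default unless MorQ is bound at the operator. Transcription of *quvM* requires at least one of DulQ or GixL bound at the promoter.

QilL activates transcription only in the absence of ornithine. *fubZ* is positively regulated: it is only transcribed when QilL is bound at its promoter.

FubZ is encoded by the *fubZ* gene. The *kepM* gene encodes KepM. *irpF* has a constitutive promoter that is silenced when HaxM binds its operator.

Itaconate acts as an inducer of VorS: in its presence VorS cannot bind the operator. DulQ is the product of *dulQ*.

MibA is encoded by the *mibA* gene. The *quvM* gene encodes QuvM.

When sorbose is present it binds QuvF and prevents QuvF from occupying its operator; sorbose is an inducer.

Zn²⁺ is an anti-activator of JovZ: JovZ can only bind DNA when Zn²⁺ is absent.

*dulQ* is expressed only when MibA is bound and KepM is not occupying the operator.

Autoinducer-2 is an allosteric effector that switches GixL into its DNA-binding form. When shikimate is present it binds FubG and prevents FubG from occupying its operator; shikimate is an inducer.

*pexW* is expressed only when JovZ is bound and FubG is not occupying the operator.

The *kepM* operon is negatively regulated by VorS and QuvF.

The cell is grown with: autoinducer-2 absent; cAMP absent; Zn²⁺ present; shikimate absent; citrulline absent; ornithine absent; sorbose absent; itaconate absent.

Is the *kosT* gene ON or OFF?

ON

cAMP is absent, so MorQ is active.
With repressor MorQ bound, *mibA* is not transcribed.
So MibA is not produced.
Itaconate is absent, so VorS is active.
Sorbose is absent, so QuvF is active.
With repressor VorS bound, *kepM* is not transcribed.
So KepM is not produced.
Required activator MibA is absent, so *dulQ* is not transcribed.
So DulQ is not produced.
Autoinducer-2 is absent, so GixL is inactive.
No activator is available at the *quvM* promoter, so *quvM* is not transcribed.
So QuvM is not produced.
Zn²⁺ is present, so JovZ is inactive.
Shikimate is absent, so FubG is active.
With repressor FubG bound, *pexW* is not transcribed.
So PexW is not produced.
Ornithine is absent, so QilL is active.
No repressor is bound and QilL is active, so *fubZ* is transcribed.
So FubZ is produced and active.
Activator FubZ is present, so *kosT* is transcribed.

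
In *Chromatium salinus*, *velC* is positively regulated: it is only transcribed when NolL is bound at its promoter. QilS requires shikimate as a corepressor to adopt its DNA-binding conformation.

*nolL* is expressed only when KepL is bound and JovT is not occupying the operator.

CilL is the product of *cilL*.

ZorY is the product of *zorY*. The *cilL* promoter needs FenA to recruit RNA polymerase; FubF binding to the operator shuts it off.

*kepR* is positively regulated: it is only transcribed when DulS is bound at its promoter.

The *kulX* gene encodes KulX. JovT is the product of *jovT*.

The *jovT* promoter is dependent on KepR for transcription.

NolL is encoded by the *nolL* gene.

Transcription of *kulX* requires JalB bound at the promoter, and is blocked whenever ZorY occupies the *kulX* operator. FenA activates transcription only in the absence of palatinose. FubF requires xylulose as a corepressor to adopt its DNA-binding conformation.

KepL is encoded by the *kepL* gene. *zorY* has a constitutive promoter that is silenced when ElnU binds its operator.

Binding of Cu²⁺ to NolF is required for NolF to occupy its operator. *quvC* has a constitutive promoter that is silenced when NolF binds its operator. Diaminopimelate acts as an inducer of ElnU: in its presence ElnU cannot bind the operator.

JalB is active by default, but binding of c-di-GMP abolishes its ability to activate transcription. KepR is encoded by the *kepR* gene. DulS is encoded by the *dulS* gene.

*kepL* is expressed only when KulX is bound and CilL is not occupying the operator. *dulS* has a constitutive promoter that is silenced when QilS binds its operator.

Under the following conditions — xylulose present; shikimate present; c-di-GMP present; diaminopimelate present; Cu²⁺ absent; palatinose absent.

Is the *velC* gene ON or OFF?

OFF

Diaminopimelate is present, so ElnU is inactive.
With no repressor bound, *zorY* is transcribed.
So ZorY is produced and active.
c-di-GMP is present, so JalB is inactive.
With repressor ZorY bound, *kulX* is not transcribed.
So KulX is not produced.
Xylulose is present, so FubF is active.
Palatinose is absent, so FenA is active.
With repressor FubF bound, *cilL* is not transcribed.
So CilL is not produced.
Required activator KulX is absent, so *kepL* is not transcribed.
So KepL is not produced.
Shikimate is present, so QilS is active.
With repressor QilS bound, *dulS* is not transcribed.
So DulS is not produced.
Required activator DulS is absent, so *kepR* is not transcribed.
So KepR is not produced.
Required activator KepR is absent, so *jovT* is not transcribed.
So JovT is not produced.
Required activator KepL is absent, so *nolL* is not transcribed.
So NolL is not produced.
Required activator NolL is absent, so *velC* is not transcribed.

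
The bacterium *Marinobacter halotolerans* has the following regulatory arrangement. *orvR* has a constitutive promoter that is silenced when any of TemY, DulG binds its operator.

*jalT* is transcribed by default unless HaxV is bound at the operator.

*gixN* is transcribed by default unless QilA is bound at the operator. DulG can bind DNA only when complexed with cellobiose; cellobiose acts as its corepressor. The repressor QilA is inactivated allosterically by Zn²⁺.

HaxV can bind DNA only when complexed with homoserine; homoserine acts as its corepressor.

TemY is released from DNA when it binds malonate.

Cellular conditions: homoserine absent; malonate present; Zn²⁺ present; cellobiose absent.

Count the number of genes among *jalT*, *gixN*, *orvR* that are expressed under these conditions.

3

Homoserine is absent, so HaxV is inactive.
With no repressor bound, *jalT* is transcribed.
→ *jalT* is ON.
Zn²⁺ is present, so QilA is inactive.
With no repressor bound, *gixN* is transcribed.
→ *gixN* is ON.
Malonate is present, so TemY is inactive.
Cellobiose is absent, so DulG is inactive.
With no repressor bound, *orvR* is transcribed.
→ *orvR* is ON.
3 of the 3 genes are transcribed.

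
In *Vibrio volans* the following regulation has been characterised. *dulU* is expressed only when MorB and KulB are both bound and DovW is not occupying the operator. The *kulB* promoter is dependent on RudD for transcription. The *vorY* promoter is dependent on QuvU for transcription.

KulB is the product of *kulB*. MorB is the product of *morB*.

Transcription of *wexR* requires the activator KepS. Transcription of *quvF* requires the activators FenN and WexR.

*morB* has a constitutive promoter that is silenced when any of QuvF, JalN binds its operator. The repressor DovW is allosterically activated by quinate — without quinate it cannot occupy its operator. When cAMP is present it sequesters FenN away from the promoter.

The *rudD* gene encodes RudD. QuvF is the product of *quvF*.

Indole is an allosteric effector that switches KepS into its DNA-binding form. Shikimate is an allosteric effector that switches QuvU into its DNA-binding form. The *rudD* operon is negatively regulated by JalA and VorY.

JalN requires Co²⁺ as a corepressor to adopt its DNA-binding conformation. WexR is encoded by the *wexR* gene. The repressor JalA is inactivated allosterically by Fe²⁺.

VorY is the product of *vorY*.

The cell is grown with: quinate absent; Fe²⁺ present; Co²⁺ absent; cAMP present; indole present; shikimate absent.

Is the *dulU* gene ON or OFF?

ON

cAMP is present, so FenN is inactive.
Indole is present, so KepS is active.
No repressor is bound and KepS is active, so *wexR* is transcribed.
So WexR is produced and active.
Required activator FenN is absent, so *quvF* is not transcribed.
So QuvF is not produced.
Co²⁺ is absent, so JalN is inactive.
With no repressor bound, *morB* is transcribed.
So MorB is produced and active.
Quinate is absent, so DovW is inactive.
Fe²⁺ is present, so JalA is inactive.
Shikimate is absent, so QuvU is inactive.
Required activator QuvU is absent, so *vorY* is not transcribed.
So VorY is not produced.
With no repressor bound, *rudD* is transcribed.
So RudD is produced and active.
No repressor is bound and RudD is active, so *kulB* is transcribed.
So KulB is produced and active.
No repressor is bound and MorB and KulB are active, so *dulU* is transcribed.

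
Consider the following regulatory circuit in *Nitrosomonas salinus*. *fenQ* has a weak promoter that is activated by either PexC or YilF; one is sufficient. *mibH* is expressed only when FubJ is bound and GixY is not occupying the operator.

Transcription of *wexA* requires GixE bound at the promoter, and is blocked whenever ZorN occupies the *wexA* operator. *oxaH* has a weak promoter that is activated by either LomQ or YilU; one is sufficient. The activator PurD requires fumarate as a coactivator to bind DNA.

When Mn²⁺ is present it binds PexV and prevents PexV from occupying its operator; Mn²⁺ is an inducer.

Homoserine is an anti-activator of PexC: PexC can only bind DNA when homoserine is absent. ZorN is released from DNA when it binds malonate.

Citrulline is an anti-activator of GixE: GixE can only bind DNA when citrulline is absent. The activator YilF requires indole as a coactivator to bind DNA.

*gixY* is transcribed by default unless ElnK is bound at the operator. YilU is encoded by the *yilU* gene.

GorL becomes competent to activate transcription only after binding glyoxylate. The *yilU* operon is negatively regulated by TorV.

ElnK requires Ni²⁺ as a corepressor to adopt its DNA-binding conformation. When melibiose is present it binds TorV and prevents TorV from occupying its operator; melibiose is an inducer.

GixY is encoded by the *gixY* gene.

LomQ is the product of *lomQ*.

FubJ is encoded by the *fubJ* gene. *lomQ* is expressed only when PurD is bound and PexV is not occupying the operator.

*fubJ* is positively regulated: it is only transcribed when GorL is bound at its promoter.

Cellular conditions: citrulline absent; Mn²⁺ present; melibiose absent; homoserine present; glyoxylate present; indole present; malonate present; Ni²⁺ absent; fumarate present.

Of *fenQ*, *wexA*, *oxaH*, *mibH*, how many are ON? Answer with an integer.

3

Homoserine is present, so PexC is inactive.
Indole is present, so YilF is active.
Activator YilF is present, so *fenQ* is transcribed.
→ *fenQ* is ON.
Citrulline is absent, so GixE is active.
Malonate is present, so ZorN is inactive.
No repressor is bound and GixE is active, so *wexA* is transcribed.
→ *wexA* is ON.
Fumarate is present, so PurD is active.
Mn²⁺ is present, so PexV is inactive.
No repressor is bound and PurD is active, so *lomQ* is transcribed.
So LomQ is produced and active.
Melibiose is absent, so TorV is active.
With repressor TorV bound, *yilU* is not transcribed.
So YilU is not produced.
Activator LomQ is present, so *oxaH* is transcribed.
→ *oxaH* is ON.
Glyoxylate is present, so GorL is active.
No repressor is bound and GorL is active, so *fubJ* is transcribed.
So FubJ is produced and active.
Ni²⁺ is absent, so ElnK is inactive.
With no repressor bound, *gixY* is transcribed.
So GixY is produced and active.
With repressor GixY bound, *mibH* is not transcribed.
→ *mibH* is OFF.
3 of the 4 genes are transcribed.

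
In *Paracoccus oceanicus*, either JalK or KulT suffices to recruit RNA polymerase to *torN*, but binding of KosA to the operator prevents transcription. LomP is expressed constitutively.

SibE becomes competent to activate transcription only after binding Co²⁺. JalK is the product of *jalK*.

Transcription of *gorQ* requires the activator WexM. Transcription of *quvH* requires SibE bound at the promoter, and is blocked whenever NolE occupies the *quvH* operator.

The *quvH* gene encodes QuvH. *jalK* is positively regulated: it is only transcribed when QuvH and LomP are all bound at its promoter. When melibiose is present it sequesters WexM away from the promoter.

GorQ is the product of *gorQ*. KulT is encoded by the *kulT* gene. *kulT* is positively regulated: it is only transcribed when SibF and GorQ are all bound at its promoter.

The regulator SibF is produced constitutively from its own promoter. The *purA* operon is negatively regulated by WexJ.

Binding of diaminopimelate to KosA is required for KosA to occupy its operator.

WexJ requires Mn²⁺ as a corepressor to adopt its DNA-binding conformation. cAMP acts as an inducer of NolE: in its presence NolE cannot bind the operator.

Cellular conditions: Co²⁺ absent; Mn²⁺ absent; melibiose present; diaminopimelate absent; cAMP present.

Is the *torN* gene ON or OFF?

cAMP is present, so NolE is inactive.
Co²⁺ is absent, so SibE is inactive.
Required activator SibE is absent, so *quvH* is not transcribed.
So QuvH is not produced.
LomP is produced constitutively and is active.
Required activator QuvH is absent, so *jalK* is not transcribed.
So JalK is not produced.
SibF is produced constitutively and is active.
Melibiose is present, so WexM is inactive.
Required activator WexM is absent, so *gorQ* is not transcribed.
So GorQ is not produced.
Required activator GorQ is absent, so *kulT* is not transcribed.
So KulT is not produced.
Diaminopimelate is absent, so KosA is inactive.
No activator is available at the *torN* promoter, so *torN* is not transcribed.

OFF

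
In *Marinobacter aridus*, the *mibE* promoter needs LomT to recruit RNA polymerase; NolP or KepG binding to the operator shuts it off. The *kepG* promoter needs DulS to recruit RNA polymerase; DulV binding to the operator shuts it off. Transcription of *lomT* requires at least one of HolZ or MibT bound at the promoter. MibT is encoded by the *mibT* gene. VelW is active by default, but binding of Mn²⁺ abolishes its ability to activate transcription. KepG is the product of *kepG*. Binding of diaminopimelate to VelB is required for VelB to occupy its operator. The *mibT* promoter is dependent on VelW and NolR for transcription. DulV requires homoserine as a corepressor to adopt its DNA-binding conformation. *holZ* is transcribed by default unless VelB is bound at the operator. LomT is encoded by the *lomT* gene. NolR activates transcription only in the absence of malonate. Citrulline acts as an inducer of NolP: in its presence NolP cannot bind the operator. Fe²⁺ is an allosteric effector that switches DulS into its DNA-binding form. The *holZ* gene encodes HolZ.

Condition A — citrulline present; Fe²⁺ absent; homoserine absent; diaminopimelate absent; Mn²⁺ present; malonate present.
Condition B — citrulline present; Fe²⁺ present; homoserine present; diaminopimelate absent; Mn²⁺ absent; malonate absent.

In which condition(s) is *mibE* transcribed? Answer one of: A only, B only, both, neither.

both

Condition A:
Citrulline is present, so NolP is inactive.
Fe²⁺ is absent, so DulS is inactive.
Homoserine is absent, so DulV is inactive.
Required activator DulS is absent, so *kepG* is not transcribed.
So KepG is not produced.
Diaminopimelate is absent, so VelB is inactive.
With no repressor bound, *holZ* is transcribed.
So HolZ is produced and active.
Mn²⁺ is present, so VelW is inactive.
Malonate is present, so NolR is inactive.
Required activator VelW is absent, so *mibT* is not transcribed.
So MibT is not produced.
Activator HolZ is present, so *lomT* is transcribed.
So LomT is produced and active.
No repressor is bound and LomT is active, so *mibE* is transcribed.
→ *mibE* is ON in A.
Condition B:
Citrulline is present, so NolP is inactive.
Fe²⁺ is present, so DulS is active.
Homoserine is present, so DulV is active.
With repressor DulV bound, *kepG* is not transcribed.
So KepG is not produced.
Diaminopimelate is absent, so VelB is inactive.
With no repressor bound, *holZ* is transcribed.
So HolZ is produced and active.
Mn²⁺ is absent, so VelW is active.
Malonate is absent, so NolR is active.
No repressor is bound and VelW and NolR are active, so *mibT* is transcribed.
So MibT is produced and active.
Activator HolZ is present, so *lomT* is transcribed.
So LomT is produced and active.
No repressor is bound and LomT is active, so *mibE* is transcribed.
→ *mibE* is ON in B.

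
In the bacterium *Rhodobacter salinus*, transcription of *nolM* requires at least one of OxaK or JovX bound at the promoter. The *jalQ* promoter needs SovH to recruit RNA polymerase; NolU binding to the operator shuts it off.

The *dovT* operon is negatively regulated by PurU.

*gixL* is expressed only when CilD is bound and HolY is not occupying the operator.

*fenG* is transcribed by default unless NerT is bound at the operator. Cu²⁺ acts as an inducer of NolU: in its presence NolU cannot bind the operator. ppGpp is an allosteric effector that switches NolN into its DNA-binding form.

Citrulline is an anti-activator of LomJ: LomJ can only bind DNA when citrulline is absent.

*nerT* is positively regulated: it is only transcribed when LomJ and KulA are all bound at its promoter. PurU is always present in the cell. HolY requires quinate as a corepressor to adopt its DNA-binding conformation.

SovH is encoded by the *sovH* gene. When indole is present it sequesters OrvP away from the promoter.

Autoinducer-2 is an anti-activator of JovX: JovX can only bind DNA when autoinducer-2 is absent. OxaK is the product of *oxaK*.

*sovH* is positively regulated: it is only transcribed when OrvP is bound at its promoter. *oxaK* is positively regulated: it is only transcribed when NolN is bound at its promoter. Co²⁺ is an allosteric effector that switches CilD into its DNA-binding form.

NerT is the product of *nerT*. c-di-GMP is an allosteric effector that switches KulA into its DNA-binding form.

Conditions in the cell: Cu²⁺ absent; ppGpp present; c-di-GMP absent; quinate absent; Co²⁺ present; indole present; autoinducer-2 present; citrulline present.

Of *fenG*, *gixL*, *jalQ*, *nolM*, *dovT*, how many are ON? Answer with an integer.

Citrulline is present, so LomJ is inactive.
c-di-GMP is absent, so KulA is inactive.
Required activator LomJ is absent, so *nerT* is not transcribed.
So NerT is not produced.
With no repressor bound, *fenG* is transcribed.
→ *fenG* is ON.
Co²⁺ is present, so CilD is active.
Quinate is absent, so HolY is inactive.
No repressor is bound and CilD is active, so *gixL* is transcribed.
→ *gixL* is ON.
Indole is present, so OrvP is inactive.
Required activator OrvP is absent, so *sovH* is not transcribed.
So SovH is not produced.
Cu²⁺ is absent, so NolU is active.
With repressor NolU bound, *jalQ* is not transcribed.
→ *jalQ* is OFF.
ppGpp is present, so NolN is active.
No repressor is bound and NolN is active, so *oxaK* is transcribed.
So OxaK is produced and active.
Autoinducer-2 is present, so JovX is inactive.
Activator OxaK is present, so *nolM* is transcribed.
→ *nolM* is ON.
PurU is produced constitutively and is active.
With repressor PurU bound, *dovT* is not transcribed.
→ *dovT* is OFF.
3 of the 5 genes are transcribed.

3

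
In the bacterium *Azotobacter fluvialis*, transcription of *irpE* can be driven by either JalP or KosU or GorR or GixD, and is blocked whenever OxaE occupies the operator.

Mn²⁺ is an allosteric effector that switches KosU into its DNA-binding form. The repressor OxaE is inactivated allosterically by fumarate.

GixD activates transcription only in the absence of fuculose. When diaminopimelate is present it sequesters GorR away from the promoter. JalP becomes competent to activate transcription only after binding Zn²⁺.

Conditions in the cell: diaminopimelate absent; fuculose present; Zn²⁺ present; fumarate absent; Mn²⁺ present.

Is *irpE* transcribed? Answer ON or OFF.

OFF

Zn²⁺ is present, so JalP is active.
Fumarate is absent, so OxaE is active.
Mn²⁺ is present, so KosU is active.
Diaminopimelate is absent, so GorR is active.
Fuculose is present, so GixD is inactive.
With repressor OxaE bound, *irpE* is not transcribed.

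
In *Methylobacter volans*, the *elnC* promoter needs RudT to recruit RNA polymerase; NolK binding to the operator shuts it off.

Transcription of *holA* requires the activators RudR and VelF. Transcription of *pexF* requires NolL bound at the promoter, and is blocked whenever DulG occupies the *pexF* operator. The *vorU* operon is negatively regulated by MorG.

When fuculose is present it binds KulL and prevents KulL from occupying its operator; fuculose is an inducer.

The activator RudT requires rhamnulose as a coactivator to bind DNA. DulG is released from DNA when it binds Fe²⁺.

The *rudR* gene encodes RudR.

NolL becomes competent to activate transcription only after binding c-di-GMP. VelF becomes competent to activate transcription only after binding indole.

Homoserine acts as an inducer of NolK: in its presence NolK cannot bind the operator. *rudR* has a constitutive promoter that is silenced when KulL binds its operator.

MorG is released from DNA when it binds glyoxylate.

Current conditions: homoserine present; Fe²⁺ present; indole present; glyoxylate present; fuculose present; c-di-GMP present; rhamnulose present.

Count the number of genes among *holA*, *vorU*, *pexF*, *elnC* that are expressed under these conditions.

Fuculose is present, so KulL is inactive.
With no repressor bound, *rudR* is transcribed.
So RudR is produced and active.
Indole is present, so VelF is active.
No repressor is bound and RudR and VelF are active, so *holA* is transcribed.
→ *holA* is ON.
Glyoxylate is present, so MorG is inactive.
With no repressor bound, *vorU* is transcribed.
→ *vorU* is ON.
Fe²⁺ is present, so DulG is inactive.
c-di-GMP is present, so NolL is active.
No repressor is bound and NolL is active, so *pexF* is transcribed.
→ *pexF* is ON.
Rhamnulose is present, so RudT is active.
Homoserine is present, so NolK is inactive.
No repressor is bound and RudT is active, so *elnC* is transcribed.
→ *elnC* is ON.
4 of the 4 genes are transcribed.

4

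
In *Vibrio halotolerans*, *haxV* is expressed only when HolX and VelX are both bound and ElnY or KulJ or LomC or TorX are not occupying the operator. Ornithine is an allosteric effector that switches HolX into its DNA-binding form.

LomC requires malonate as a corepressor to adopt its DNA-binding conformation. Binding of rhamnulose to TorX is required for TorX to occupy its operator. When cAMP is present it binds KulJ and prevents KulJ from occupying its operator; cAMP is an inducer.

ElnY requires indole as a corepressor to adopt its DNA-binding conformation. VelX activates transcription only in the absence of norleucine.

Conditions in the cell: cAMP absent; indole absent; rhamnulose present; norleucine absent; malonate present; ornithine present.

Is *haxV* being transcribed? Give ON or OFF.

Ornithine is present, so HolX is active.
Indole is absent, so ElnY is inactive.
cAMP is absent, so KulJ is active.
Norleucine is absent, so VelX is active.
Malonate is present, so LomC is active.
Rhamnulose is present, so TorX is active.
With repressor KulJ bound, *haxV* is not transcribed.

OFF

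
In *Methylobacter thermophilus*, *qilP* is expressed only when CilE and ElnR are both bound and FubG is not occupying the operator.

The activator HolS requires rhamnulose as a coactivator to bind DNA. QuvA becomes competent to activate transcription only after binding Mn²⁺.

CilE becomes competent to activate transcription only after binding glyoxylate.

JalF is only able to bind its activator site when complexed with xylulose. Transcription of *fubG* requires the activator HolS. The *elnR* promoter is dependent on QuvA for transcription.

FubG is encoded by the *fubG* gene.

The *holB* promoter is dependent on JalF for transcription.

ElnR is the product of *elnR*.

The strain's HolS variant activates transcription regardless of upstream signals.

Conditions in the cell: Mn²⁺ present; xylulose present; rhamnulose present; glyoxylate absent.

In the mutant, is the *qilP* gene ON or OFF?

OFF

HolS is constitutively active in this strain.
No repressor is bound and HolS is active, so *fubG* is transcribed.
So FubG is produced and active.
Glyoxylate is absent, so CilE is inactive.
Mn²⁺ is present, so QuvA is active.
No repressor is bound and QuvA is active, so *elnR* is transcribed.
So ElnR is produced and active.
With repressor FubG bound, *qilP* is not transcribed.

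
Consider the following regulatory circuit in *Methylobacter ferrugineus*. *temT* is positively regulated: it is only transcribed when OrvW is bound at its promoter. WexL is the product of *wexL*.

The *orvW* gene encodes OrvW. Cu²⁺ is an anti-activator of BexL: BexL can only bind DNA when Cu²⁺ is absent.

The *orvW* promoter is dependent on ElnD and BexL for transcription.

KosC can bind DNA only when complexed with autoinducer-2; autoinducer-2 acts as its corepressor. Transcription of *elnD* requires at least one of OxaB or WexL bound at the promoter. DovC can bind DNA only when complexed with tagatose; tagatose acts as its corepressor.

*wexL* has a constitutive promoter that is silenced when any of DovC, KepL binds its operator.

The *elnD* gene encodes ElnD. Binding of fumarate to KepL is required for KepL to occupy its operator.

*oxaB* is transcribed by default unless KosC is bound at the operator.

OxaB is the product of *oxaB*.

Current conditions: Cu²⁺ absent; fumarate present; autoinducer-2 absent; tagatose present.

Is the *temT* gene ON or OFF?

Autoinducer-2 is absent, so KosC is inactive.
With no repressor bound, *oxaB* is transcribed.
So OxaB is produced and active.
Tagatose is present, so DovC is active.
Fumarate is present, so KepL is active.
With repressor DovC bound, *wexL* is not transcribed.
So WexL is not produced.
Activator OxaB is present, so *elnD* is transcribed.
So ElnD is produced and active.
Cu²⁺ is absent, so BexL is active.
No repressor is bound and ElnD and BexL are active, so *orvW* is transcribed.
So OrvW is produced and active.
No repressor is bound and OrvW is active, so *temT* is transcribed.

ON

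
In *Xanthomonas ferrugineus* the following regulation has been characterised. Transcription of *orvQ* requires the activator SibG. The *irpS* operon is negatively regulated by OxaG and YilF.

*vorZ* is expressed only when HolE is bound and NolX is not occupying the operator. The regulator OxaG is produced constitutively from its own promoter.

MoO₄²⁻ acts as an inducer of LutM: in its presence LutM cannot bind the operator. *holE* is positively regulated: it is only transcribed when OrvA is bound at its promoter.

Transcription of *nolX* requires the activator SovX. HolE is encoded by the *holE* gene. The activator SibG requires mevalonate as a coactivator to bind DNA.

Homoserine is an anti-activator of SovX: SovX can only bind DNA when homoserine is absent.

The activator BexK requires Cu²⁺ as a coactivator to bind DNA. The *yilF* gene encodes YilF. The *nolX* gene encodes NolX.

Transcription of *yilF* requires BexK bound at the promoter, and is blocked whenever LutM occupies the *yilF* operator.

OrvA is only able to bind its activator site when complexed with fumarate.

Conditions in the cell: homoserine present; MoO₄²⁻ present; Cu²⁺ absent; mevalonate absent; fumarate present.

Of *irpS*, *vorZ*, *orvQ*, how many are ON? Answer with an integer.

OxaG is produced constitutively and is active.
Cu²⁺ is absent, so BexK is inactive.
MoO₄²⁻ is present, so LutM is inactive.
Required activator BexK is absent, so *yilF* is not transcribed.
So YilF is not produced.
With repressor OxaG bound, *irpS* is not transcribed.
→ *irpS* is OFF.
Homoserine is present, so SovX is inactive.
Required activator SovX is absent, so *nolX* is not transcribed.
So NolX is not produced.
Fumarate is present, so OrvA is active.
No repressor is bound and OrvA is active, so *holE* is transcribed.
So HolE is produced and active.
No repressor is bound and HolE is active, so *vorZ* is transcribed.
→ *vorZ* is ON.
Mevalonate is absent, so SibG is inactive.
Required activator SibG is absent, so *orvQ* is not transcribed.
→ *orvQ* is OFF.
1 of the 3 genes is transcribed.

1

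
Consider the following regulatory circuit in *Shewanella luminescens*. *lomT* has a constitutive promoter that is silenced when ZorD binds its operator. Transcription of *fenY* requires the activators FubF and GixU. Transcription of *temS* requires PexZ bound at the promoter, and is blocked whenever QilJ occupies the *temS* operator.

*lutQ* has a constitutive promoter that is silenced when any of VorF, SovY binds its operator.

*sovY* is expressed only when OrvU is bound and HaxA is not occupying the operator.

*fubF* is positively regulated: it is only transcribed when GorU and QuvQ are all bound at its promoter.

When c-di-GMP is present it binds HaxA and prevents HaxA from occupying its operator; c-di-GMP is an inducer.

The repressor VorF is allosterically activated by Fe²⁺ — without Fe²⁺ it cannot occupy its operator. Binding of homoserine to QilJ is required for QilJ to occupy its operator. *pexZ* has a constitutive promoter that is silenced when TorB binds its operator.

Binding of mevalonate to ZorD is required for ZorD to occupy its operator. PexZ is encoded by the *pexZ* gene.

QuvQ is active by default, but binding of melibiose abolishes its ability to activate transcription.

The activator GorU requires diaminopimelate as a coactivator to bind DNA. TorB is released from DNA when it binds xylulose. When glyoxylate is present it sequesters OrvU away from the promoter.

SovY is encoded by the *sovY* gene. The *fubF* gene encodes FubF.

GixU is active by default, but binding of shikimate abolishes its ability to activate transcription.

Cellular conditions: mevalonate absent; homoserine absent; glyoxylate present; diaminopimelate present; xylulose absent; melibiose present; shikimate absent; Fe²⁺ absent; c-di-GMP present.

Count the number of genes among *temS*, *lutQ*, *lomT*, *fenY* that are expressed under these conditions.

2

Homoserine is absent, so QilJ is inactive.
Xylulose is absent, so TorB is active.
With repressor TorB bound, *pexZ* is not transcribed.
So PexZ is not produced.
Required activator PexZ is absent, so *temS* is not transcribed.
→ *temS* is OFF.
Fe²⁺ is absent, so VorF is inactive.
Glyoxylate is present, so OrvU is inactive.
c-di-GMP is present, so HaxA is inactive.
Required activator OrvU is absent, so *sovY* is not transcribed.
So SovY is not produced.
With no repressor bound, *lutQ* is transcribed.
→ *lutQ* is ON.
Mevalonate is absent, so ZorD is inactive.
With no repressor bound, *lomT* is transcribed.
→ *lomT* is ON.
Diaminopimelate is present, so GorU is active.
Melibiose is present, so QuvQ is inactive.
Required activator QuvQ is absent, so *fubF* is not transcribed.
So FubF is not produced.
Shikimate is absent, so GixU is active.
Required activator FubF is absent, so *fenY* is not transcribed.
→ *fenY* is OFF.
2 of the 4 genes are transcribed.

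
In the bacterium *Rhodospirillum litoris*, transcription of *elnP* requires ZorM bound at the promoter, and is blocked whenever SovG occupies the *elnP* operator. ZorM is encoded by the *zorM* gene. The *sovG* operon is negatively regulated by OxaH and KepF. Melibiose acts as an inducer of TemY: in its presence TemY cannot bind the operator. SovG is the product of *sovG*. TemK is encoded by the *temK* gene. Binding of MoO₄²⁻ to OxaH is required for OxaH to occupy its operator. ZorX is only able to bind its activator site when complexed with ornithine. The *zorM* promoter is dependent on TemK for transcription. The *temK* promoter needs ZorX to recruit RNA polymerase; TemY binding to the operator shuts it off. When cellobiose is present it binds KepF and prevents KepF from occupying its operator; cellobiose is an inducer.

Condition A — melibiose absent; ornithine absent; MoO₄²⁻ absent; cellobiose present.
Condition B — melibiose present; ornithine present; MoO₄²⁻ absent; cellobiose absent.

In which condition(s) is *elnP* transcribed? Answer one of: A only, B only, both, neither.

B only

Condition A:
Melibiose is absent, so TemY is active.
Ornithine is absent, so ZorX is inactive.
With repressor TemY bound, *temK* is not transcribed.
So TemK is not produced.
Required activator TemK is absent, so *zorM* is not transcribed.
So ZorM is not produced.
MoO₄²⁻ is absent, so OxaH is inactive.
Cellobiose is present, so KepF is inactive.
With no repressor bound, *sovG* is transcribed.
So SovG is produced and active.
With repressor SovG bound, *elnP* is not transcribed.
→ *elnP* is OFF in A.
Condition B:
Melibiose is present, so TemY is inactive.
Ornithine is present, so ZorX is active.
No repressor is bound and ZorX is active, so *temK* is transcribed.
So TemK is produced and active.
No repressor is bound and TemK is active, so *zorM* is transcribed.
So ZorM is produced and active.
MoO₄²⁻ is absent, so OxaH is inactive.
Cellobiose is absent, so KepF is active.
With repressor KepF bound, *sovG* is not transcribed.
So SovG is not produced.
No repressor is bound and ZorM is active, so *elnP* is transcribed.
→ *elnP* is ON in B.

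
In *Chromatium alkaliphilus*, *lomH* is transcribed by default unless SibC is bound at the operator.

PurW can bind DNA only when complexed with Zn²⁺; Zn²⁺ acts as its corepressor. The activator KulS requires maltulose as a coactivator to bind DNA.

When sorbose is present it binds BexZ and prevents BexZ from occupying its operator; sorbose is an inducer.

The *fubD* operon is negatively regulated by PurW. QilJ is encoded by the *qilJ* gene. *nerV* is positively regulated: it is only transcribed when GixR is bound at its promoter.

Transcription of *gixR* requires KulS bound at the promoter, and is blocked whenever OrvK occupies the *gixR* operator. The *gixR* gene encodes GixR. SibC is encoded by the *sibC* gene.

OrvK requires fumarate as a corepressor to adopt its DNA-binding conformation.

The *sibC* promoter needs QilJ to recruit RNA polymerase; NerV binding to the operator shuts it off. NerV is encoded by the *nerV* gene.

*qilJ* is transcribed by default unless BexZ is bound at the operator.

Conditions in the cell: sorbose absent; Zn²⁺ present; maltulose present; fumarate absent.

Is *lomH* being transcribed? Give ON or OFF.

Maltulose is present, so KulS is active.
Fumarate is absent, so OrvK is inactive.
No repressor is bound and KulS is active, so *gixR* is transcribed.
So GixR is produced and active.
No repressor is bound and GixR is active, so *nerV* is transcribed.
So NerV is produced and active.
Sorbose is absent, so BexZ is active.
With repressor BexZ bound, *qilJ* is not transcribed.
So QilJ is not produced.
With repressor NerV bound, *sibC* is not transcribed.
So SibC is not produced.
With no repressor bound, *lomH* is transcribed.

ON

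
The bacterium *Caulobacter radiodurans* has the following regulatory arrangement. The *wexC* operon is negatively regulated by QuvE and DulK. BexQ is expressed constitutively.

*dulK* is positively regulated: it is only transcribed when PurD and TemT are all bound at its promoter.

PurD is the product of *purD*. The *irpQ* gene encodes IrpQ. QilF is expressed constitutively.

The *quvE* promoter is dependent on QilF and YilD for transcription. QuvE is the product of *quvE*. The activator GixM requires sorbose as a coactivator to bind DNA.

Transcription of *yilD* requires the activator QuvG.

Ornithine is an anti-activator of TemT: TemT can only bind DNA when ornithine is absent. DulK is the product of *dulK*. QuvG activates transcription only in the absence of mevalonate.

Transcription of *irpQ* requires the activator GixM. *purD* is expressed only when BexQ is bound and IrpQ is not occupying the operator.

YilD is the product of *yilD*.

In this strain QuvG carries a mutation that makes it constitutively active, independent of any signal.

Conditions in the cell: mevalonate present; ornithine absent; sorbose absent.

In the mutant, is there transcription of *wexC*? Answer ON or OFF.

OFF

QilF is produced constitutively and is active.
QuvG is constitutively active in this strain.
No repressor is bound and QuvG is active, so *yilD* is transcribed.
So YilD is produced and active.
No repressor is bound and QilF and YilD are active, so *quvE* is transcribed.
So QuvE is produced and active.
Sorbose is absent, so GixM is inactive.
Required activator GixM is absent, so *irpQ* is not transcribed.
So IrpQ is not produced.
BexQ is produced constitutively and is active.
No repressor is bound and BexQ is active, so *purD* is transcribed.
So PurD is produced and active.
Ornithine is absent, so TemT is active.
No repressor is bound and PurD and TemT are active, so *dulK* is transcribed.
So DulK is produced and active.
With repressor QuvE bound, *wexC* is not transcribed.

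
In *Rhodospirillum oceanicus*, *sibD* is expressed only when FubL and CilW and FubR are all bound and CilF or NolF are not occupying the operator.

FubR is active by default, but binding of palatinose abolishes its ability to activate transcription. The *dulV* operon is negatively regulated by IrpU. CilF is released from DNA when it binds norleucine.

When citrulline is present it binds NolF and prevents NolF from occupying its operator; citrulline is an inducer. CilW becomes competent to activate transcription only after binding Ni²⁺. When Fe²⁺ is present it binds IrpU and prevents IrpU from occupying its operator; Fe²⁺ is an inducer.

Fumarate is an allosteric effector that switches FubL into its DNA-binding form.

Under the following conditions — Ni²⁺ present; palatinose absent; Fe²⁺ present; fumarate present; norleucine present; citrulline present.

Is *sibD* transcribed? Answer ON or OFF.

Norleucine is present, so CilF is inactive.
Fumarate is present, so FubL is active.
Citrulline is present, so NolF is inactive.
Ni²⁺ is present, so CilW is active.
Palatinose is absent, so FubR is active.
No repressor is bound and FubL and CilW and FubR are active, so *sibD* is transcribed.

ON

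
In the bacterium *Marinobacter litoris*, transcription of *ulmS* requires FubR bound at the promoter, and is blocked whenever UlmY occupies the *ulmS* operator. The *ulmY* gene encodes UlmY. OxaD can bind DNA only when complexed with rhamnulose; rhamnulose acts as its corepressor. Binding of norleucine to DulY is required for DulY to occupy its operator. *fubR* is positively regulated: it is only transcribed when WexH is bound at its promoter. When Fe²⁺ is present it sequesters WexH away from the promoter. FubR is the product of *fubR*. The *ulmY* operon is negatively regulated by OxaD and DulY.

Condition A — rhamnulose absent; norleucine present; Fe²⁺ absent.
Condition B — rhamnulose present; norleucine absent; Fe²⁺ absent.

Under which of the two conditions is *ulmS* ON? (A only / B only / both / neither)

both

Condition A:
Rhamnulose is absent, so OxaD is inactive.
Norleucine is present, so DulY is active.
With repressor DulY bound, *ulmY* is not transcribed.
So UlmY is not produced.
Fe²⁺ is absent, so WexH is active.
No repressor is bound and WexH is active, so *fubR* is transcribed.
So FubR is produced and active.
No repressor is bound and FubR is active, so *ulmS* is transcribed.
→ *ulmS* is ON in A.
Condition B:
Rhamnulose is present, so OxaD is active.
Norleucine is absent, so DulY is inactive.
With repressor OxaD bound, *ulmY* is not transcribed.
So UlmY is not produced.
Fe²⁺ is absent, so WexH is active.
No repressor is bound and WexH is active, so *fubR* is transcribed.
So FubR is produced and active.
No repressor is bound and FubR is active, so *ulmS* is transcribed.
→ *ulmS* is ON in B.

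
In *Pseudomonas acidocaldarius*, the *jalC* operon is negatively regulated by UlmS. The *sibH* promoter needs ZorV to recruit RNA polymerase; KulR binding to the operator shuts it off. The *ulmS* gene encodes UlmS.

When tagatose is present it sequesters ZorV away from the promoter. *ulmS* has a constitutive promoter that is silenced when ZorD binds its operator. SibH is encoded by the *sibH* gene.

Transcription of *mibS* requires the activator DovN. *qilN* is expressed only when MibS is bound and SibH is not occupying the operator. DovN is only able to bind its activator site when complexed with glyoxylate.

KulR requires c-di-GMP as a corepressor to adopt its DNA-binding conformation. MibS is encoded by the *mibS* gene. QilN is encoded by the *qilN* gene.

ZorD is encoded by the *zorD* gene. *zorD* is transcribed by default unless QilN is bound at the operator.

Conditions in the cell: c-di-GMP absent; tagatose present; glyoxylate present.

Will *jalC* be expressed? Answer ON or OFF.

OFF

Tagatose is present, so ZorV is inactive.
c-di-GMP is absent, so KulR is inactive.
Required activator ZorV is absent, so *sibH* is not transcribed.
So SibH is not produced.
Glyoxylate is present, so DovN is active.
No repressor is bound and DovN is active, so *mibS* is transcribed.
So MibS is produced and active.
No repressor is bound and MibS is active, so *qilN* is transcribed.
So QilN is produced and active.
With repressor QilN bound, *zorD* is not transcribed.
So ZorD is not produced.
With no repressor bound, *ulmS* is transcribed.
So UlmS is produced and active.
With repressor UlmS bound, *jalC* is not transcribed.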